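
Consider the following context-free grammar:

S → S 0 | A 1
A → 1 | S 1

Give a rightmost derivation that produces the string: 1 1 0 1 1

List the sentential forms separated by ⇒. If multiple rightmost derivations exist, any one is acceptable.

S ⇒ A 1 ⇒ S 1 1 ⇒ S 0 1 1 ⇒ A 1 0 1 1 ⇒ 1 1 0 1 1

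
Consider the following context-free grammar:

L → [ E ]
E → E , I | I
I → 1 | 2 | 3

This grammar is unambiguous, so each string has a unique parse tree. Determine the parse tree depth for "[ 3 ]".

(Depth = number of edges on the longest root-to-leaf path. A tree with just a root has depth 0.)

3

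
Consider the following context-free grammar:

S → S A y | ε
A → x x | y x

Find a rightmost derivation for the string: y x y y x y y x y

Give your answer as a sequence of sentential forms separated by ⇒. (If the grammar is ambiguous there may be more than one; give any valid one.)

S ⇒ S A y ⇒ S y x y ⇒ S A y y x y ⇒ S y x y y x y ⇒ S A y y x y y x y ⇒ S y x y y x y y x y ⇒ y x y y x y y x y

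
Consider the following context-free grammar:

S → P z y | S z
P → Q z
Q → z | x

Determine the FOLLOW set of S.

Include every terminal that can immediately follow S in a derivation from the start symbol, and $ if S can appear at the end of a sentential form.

We compute FOLLOW(S) using the standard algorithm.
FOLLOW(S) starts with {$}.
FIRST(P) = {x, z}
FIRST(Q) = {x, z}
FIRST(S) = {x, z}
FOLLOW(P) = {z}
FOLLOW(Q) = {z}
FOLLOW(S) = {$, z}
Therefore, FOLLOW(S) = {$, z}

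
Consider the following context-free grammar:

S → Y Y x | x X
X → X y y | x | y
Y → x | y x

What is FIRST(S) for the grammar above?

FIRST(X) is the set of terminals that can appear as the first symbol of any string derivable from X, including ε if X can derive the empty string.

We compute FIRST(S) using the standard algorithm.
FIRST(S) = {x, y}
FIRST(X) = {x, y}
FIRST(Y) = {x, y}
Therefore, FIRST(S) = {x, y}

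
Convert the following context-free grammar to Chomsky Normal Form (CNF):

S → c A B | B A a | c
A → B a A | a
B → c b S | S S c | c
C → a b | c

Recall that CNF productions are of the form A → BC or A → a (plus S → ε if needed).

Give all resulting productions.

TC → c; TA → a; S → c; A → a; TB → b; B → c; C → c; S → TC X0; X0 → A B; S → B X1; X1 → A TA; A → B X2; X2 → TA A; B → TC X3; X3 → TB S; B → S X4; X4 → S TC; C → TA TB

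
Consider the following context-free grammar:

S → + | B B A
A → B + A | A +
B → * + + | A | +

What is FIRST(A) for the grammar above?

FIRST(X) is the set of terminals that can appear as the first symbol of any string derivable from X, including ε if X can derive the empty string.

We compute FIRST(A) using the standard algorithm.
FIRST(A) = {*, +}
FIRST(B) = {*, +}
FIRST(S) = {*, +}
Therefore, FIRST(A) = {*, +}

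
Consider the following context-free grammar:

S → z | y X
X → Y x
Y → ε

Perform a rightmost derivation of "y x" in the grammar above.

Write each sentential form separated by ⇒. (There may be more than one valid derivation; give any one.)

S ⇒ y X ⇒ y Y x ⇒ y x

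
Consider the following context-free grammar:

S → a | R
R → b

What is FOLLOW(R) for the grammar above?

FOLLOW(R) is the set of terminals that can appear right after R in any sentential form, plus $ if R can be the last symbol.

We compute FOLLOW(R) using the standard algorithm.
FOLLOW(S) starts with {$}.
FIRST(R) = {b}
FIRST(S) = {a, b}
FOLLOW(R) = {$}
FOLLOW(S) = {$}
Therefore, FOLLOW(R) = {$}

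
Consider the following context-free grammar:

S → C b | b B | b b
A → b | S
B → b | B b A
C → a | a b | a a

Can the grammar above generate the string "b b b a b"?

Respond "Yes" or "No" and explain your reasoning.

Yes - a valid derivation exists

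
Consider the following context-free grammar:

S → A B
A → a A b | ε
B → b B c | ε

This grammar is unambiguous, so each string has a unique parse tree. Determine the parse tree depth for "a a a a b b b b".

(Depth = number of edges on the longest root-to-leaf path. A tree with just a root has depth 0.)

6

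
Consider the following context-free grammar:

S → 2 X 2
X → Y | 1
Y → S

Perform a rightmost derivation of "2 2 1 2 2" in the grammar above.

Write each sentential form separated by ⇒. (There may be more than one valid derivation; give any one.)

S ⇒ 2 X 2 ⇒ 2 Y 2 ⇒ 2 S 2 ⇒ 2 2 X 2 2 ⇒ 2 2 1 2 2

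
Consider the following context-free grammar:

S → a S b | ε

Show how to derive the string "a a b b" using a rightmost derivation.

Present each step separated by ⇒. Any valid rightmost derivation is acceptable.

S ⇒ a S b ⇒ a a S b b ⇒ a a b b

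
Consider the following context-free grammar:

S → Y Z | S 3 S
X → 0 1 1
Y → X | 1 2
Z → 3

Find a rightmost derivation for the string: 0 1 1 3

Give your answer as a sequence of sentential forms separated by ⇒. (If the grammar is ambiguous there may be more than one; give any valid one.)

S ⇒ Y Z ⇒ Y 3 ⇒ X 3 ⇒ 0 1 1 3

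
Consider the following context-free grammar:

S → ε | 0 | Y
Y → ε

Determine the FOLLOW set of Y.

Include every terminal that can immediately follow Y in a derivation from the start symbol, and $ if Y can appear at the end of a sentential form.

We compute FOLLOW(Y) using the standard algorithm.
FOLLOW(S) starts with {$}.
FIRST(S) = {0, ε}
FIRST(Y) = {ε}
FOLLOW(S) = {$}
FOLLOW(Y) = {$}
Therefore, FOLLOW(Y) = {$}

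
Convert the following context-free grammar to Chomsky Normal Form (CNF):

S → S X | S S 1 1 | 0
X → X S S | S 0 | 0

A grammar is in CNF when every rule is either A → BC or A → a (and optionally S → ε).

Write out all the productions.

T1 → 1; S → 0; T0 → 0; X → 0; S → S X; S → S X0; X0 → S X1; X1 → T1 T1; X → X X2; X2 → S S; X → S T0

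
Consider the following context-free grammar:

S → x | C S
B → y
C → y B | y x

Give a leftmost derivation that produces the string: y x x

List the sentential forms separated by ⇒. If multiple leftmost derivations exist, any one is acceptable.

S ⇒ C S ⇒ y x S ⇒ y x x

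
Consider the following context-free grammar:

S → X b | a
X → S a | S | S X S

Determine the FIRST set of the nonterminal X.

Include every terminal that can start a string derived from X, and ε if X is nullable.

We compute FIRST(X) using the standard algorithm.
FIRST(S) = {a}
FIRST(X) = {a}
Therefore, FIRST(X) = {a}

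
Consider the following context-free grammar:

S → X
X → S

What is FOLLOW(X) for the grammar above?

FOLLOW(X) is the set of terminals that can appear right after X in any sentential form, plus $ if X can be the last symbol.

We compute FOLLOW(X) using the standard algorithm.
FOLLOW(S) starts with {$}.
FIRST(S) = {}
FIRST(X) = {}
FOLLOW(S) = {$}
FOLLOW(X) = {$}
Therefore, FOLLOW(X) = {$}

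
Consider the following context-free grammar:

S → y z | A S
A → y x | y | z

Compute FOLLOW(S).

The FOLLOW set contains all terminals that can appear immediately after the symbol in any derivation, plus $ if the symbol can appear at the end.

We compute FOLLOW(S) using the standard algorithm.
FOLLOW(S) starts with {$}.
FIRST(A) = {y, z}
FIRST(S) = {y, z}
FOLLOW(A) = {y, z}
FOLLOW(S) = {$}
Therefore, FOLLOW(S) = {$}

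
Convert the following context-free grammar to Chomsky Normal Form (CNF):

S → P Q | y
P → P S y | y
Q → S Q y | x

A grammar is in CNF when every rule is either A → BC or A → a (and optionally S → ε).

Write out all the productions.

S → y; TY → y; P → y; Q → x; S → P Q; P → P X0; X0 → S TY; Q → S X1; X1 → Q TY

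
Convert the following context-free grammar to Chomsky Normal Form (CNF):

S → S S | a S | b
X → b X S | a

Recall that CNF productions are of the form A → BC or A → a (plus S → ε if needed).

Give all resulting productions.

TA → a; S → b; TB → b; X → a; S → S S; S → TA S; X → TB X0; X0 → X S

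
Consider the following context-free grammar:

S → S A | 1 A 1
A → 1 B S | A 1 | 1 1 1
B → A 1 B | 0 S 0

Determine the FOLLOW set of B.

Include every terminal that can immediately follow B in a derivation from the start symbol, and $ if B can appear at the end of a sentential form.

We compute FOLLOW(B) using the standard algorithm.
FOLLOW(S) starts with {$}.
FIRST(A) = {1}
FIRST(B) = {0, 1}
FIRST(S) = {1}
FOLLOW(A) = {$, 0, 1}
FOLLOW(B) = {1}
FOLLOW(S) = {$, 0, 1}
Therefore, FOLLOW(B) = {1}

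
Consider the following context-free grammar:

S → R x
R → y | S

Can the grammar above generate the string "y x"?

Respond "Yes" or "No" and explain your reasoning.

Yes - a valid derivation exists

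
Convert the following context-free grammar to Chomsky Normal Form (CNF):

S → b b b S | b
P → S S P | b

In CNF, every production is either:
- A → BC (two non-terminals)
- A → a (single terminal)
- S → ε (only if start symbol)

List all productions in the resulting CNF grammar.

TB → b; S → b; P → b; S → TB X0; X0 → TB X1; X1 → TB S; P → S X2; X2 → S P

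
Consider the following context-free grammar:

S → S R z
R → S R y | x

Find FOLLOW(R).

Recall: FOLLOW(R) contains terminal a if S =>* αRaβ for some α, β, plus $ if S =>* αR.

We compute FOLLOW(R) using the standard algorithm.
FOLLOW(S) starts with {$}.
FIRST(R) = {x}
FIRST(S) = {}
FOLLOW(R) = {y, z}
FOLLOW(S) = {$, x}
Therefore, FOLLOW(R) = {y, z}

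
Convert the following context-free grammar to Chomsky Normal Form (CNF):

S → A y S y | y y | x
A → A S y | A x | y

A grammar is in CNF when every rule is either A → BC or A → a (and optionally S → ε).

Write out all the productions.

TY → y; S → x; TX → x; A → y; S → A X0; X0 → TY X1; X1 → S TY; S → TY TY; A → A X2; X2 → S TY; A → A TX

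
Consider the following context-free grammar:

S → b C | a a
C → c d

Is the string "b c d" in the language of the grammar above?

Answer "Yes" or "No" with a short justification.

Yes - a valid derivation exists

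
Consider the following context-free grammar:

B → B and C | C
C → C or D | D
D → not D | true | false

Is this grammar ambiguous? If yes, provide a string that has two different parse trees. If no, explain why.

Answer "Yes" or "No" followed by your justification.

No - the grammar is unambiguous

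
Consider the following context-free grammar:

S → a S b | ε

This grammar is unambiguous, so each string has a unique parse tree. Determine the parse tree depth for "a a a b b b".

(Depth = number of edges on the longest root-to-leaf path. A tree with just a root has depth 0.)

4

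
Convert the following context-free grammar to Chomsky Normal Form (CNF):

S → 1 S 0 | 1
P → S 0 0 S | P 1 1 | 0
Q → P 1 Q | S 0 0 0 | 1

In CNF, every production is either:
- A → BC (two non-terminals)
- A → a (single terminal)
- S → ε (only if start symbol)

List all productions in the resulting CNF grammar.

T1 → 1; T0 → 0; S → 1; P → 0; Q → 1; S → T1 X0; X0 → S T0; P → S X1; X1 → T0 X2; X2 → T0 S; P → P X3; X3 → T1 T1; Q → P X4; X4 → T1 Q; Q → S X5; X5 → T0 X6; X6 → T0 T0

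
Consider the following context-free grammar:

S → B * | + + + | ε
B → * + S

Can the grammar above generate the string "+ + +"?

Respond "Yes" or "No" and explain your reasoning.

Yes - a valid derivation exists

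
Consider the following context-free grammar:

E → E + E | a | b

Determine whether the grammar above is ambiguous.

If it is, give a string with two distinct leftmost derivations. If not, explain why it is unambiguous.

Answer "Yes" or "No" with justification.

Yes - the string 'b + b + a + a' has two distinct leftmost derivations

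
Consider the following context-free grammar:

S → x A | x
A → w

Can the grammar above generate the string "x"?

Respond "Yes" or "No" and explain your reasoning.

Yes - a valid derivation exists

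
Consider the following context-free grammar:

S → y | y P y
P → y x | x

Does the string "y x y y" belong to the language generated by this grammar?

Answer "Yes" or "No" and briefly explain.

No - no valid derivation exists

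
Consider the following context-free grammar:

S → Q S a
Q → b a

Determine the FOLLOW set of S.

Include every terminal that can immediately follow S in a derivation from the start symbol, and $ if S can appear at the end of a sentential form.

We compute FOLLOW(S) using the standard algorithm.
FOLLOW(S) starts with {$}.
FIRST(Q) = {b}
FIRST(S) = {b}
FOLLOW(Q) = {b}
FOLLOW(S) = {$, a}
Therefore, FOLLOW(S) = {$, a}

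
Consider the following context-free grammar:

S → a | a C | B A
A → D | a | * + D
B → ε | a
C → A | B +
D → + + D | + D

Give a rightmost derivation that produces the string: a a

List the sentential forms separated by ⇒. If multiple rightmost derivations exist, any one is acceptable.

S ⇒ a C ⇒ a A ⇒ a a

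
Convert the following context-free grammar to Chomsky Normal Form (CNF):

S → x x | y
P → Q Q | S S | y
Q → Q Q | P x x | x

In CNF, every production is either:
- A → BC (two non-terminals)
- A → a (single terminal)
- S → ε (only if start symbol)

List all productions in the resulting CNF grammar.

TX → x; S → y; P → y; Q → x; S → TX TX; P → Q Q; P → S S; Q → Q Q; Q → P X0; X0 → TX TX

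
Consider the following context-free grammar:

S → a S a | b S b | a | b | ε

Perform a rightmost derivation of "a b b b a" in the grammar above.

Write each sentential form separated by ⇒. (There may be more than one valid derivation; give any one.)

S ⇒ a S a ⇒ a b S b a ⇒ a b b b a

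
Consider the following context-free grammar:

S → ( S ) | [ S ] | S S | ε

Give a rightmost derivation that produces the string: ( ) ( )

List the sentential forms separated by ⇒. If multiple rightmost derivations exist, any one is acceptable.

S ⇒ S S ⇒ S ( S ) ⇒ S ( ) ⇒ ( S ) ( ) ⇒ ( ) ( )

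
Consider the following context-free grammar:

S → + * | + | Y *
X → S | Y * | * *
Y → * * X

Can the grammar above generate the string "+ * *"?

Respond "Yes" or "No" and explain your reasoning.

No - no valid derivation exists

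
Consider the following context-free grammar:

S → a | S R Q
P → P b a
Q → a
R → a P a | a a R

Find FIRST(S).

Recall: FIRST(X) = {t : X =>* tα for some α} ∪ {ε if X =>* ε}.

We compute FIRST(S) using the standard algorithm.
FIRST(P) = {}
FIRST(Q) = {a}
FIRST(R) = {a}
FIRST(S) = {a}
Therefore, FIRST(S) = {a}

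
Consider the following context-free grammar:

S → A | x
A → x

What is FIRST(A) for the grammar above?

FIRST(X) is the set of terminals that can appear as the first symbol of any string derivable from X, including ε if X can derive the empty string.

We compute FIRST(A) using the standard algorithm.
FIRST(A) = {x}
FIRST(S) = {x}
Therefore, FIRST(A) = {x}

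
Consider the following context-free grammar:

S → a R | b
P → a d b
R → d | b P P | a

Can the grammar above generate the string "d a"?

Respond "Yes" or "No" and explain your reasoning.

No - no valid derivation exists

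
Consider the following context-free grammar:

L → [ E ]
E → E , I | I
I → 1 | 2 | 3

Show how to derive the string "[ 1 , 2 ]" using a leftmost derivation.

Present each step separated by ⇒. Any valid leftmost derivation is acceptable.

L ⇒ [ E ] ⇒ [ E , I ] ⇒ [ I , I ] ⇒ [ 1 , I ] ⇒ [ 1 , 2 ]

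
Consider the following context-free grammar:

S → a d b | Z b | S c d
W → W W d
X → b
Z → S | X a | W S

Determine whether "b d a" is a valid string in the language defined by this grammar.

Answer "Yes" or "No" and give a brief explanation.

No - no valid derivation exists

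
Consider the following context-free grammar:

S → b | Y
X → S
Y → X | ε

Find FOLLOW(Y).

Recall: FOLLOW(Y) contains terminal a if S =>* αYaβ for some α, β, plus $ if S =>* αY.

We compute FOLLOW(Y) using the standard algorithm.
FOLLOW(S) starts with {$}.
FIRST(S) = {b, ε}
FIRST(X) = {b, ε}
FIRST(Y) = {b, ε}
FOLLOW(S) = {$}
FOLLOW(X) = {$}
FOLLOW(Y) = {$}
Therefore, FOLLOW(Y) = {$}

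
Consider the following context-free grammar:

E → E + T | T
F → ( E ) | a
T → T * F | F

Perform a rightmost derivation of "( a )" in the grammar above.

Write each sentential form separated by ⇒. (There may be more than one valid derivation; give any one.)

E ⇒ T ⇒ F ⇒ ( E ) ⇒ ( T ) ⇒ ( F ) ⇒ ( a )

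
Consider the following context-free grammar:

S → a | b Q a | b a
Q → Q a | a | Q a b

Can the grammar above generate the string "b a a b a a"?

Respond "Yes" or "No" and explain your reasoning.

Yes - a valid derivation exists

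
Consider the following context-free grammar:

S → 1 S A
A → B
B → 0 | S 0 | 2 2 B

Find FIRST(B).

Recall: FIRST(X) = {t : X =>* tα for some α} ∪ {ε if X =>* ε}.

We compute FIRST(B) using the standard algorithm.
FIRST(A) = {0, 1, 2}
FIRST(B) = {0, 1, 2}
FIRST(S) = {1}
Therefore, FIRST(B) = {0, 1, 2}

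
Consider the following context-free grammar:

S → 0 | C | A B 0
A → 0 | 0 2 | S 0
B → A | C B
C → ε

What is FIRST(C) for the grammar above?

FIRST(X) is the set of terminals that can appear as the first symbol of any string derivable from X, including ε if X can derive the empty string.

We compute FIRST(C) using the standard algorithm.
FIRST(A) = {0}
FIRST(B) = {0}
FIRST(C) = {ε}
FIRST(S) = {0, ε}
Therefore, FIRST(C) = {ε}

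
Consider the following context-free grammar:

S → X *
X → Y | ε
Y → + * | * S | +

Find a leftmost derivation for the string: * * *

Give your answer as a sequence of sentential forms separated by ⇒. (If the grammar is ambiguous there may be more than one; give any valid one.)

S ⇒ X * ⇒ Y * ⇒ * S * ⇒ * X * * ⇒ * * *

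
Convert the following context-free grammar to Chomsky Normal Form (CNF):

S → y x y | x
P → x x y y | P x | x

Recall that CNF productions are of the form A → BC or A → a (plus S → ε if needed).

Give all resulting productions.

TY → y; TX → x; S → x; P → x; S → TY X0; X0 → TX TY; P → TX X1; X1 → TX X2; X2 → TY TY; P → P TX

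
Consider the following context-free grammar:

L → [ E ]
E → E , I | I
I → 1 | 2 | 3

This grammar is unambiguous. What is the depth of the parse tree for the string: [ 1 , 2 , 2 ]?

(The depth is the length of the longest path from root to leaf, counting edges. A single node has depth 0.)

5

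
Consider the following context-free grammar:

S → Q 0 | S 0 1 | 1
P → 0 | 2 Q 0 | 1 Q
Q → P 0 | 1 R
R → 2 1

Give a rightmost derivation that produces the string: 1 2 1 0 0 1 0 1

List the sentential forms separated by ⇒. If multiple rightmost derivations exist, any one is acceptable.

S ⇒ S 0 1 ⇒ S 0 1 0 1 ⇒ Q 0 0 1 0 1 ⇒ 1 R 0 0 1 0 1 ⇒ 1 2 1 0 0 1 0 1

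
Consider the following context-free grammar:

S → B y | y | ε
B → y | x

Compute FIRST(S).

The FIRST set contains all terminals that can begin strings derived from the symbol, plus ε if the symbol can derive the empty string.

We compute FIRST(S) using the standard algorithm.
FIRST(B) = {x, y}
FIRST(S) = {x, y, ε}
Therefore, FIRST(S) = {x, y, ε}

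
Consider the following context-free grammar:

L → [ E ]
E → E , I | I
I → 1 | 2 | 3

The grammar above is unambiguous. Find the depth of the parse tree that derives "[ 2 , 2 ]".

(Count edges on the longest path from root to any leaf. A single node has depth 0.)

4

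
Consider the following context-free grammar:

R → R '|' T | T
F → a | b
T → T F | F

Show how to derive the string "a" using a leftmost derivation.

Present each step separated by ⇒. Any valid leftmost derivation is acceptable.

R ⇒ T ⇒ F ⇒ a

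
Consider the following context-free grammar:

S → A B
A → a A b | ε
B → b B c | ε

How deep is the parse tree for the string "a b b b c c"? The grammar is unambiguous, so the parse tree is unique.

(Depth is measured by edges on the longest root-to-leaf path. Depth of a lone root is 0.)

4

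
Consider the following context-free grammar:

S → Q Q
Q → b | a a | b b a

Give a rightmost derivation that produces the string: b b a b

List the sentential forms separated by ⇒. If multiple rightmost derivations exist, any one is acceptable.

S ⇒ Q Q ⇒ Q b ⇒ b b a b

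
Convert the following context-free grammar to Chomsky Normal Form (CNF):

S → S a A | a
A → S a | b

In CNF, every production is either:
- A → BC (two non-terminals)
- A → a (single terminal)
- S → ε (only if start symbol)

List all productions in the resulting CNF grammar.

TA → a; S → a; A → b; S → S X0; X0 → TA A; A → S TA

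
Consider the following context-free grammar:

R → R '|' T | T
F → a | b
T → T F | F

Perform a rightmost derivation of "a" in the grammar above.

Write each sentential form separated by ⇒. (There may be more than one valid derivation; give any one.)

R ⇒ T ⇒ F ⇒ a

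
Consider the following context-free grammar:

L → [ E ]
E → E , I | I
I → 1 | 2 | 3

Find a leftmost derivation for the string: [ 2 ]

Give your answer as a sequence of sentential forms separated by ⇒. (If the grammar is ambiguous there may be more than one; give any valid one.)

L ⇒ [ E ] ⇒ [ I ] ⇒ [ 2 ]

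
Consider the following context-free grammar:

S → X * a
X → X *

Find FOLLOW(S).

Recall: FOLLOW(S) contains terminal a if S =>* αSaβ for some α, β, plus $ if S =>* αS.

We compute FOLLOW(S) using the standard algorithm.
FOLLOW(S) starts with {$}.
FIRST(S) = {}
FIRST(X) = {}
FOLLOW(S) = {$}
FOLLOW(X) = {*}
Therefore, FOLLOW(S) = {$}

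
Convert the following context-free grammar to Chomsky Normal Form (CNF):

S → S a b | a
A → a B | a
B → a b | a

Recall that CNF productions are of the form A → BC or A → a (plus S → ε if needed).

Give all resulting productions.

TA → a; TB → b; S → a; A → a; B → a; S → S X0; X0 → TA TB; A → TA B; B → TA TB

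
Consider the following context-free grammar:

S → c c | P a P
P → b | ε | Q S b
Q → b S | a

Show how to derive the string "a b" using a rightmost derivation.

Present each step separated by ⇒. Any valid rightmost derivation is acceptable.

S ⇒ P a P ⇒ P a b ⇒ a b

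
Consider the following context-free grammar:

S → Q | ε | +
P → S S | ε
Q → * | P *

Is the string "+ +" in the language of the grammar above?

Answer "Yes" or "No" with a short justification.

No - no valid derivation exists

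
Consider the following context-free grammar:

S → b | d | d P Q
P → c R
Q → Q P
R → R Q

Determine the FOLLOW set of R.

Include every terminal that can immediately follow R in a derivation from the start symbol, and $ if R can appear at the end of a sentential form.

We compute FOLLOW(R) using the standard algorithm.
FOLLOW(S) starts with {$}.
FIRST(P) = {c}
FIRST(Q) = {}
FIRST(R) = {}
FIRST(S) = {b, d}
FOLLOW(P) = {$, c}
FOLLOW(Q) = {$, c}
FOLLOW(R) = {$, c}
FOLLOW(S) = {$}
Therefore, FOLLOW(R) = {$, c}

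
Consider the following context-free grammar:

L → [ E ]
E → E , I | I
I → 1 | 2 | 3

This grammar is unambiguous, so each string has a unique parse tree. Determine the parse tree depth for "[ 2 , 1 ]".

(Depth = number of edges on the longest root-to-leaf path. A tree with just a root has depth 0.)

4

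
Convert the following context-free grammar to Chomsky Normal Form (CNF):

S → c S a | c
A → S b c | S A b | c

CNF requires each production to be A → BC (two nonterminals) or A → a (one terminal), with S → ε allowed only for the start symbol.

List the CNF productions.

TC → c; TA → a; S → c; TB → b; A → c; S → TC X0; X0 → S TA; A → S X1; X1 → TB TC; A → S X2; X2 → A TB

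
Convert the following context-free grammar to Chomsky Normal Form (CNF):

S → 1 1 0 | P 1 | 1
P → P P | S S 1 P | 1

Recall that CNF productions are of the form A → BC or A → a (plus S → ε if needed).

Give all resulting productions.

T1 → 1; T0 → 0; S → 1; P → 1; S → T1 X0; X0 → T1 T0; S → P T1; P → P P; P → S X1; X1 → S X2; X2 → T1 P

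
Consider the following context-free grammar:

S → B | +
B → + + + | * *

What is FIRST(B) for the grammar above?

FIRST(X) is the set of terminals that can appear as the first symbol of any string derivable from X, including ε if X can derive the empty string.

We compute FIRST(B) using the standard algorithm.
FIRST(B) = {*, +}
FIRST(S) = {*, +}
Therefore, FIRST(B) = {*, +}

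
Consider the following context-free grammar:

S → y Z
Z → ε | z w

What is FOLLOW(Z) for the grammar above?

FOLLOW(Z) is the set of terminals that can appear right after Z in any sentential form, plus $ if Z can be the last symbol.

We compute FOLLOW(Z) using the standard algorithm.
FOLLOW(S) starts with {$}.
FIRST(S) = {y}
FIRST(Z) = {z, ε}
FOLLOW(S) = {$}
FOLLOW(Z) = {$}
Therefore, FOLLOW(Z) = {$}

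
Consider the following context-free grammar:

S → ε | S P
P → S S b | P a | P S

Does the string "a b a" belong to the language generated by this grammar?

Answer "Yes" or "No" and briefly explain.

No - no valid derivation exists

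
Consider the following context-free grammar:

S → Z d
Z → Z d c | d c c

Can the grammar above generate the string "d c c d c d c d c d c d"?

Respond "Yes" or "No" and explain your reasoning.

Yes - a valid derivation exists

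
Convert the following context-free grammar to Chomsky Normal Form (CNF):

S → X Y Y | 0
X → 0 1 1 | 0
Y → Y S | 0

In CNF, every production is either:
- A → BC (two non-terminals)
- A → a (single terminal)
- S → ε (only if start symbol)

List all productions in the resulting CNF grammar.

S → 0; T0 → 0; T1 → 1; X → 0; Y → 0; S → X X0; X0 → Y Y; X → T0 X1; X1 → T1 T1; Y → Y S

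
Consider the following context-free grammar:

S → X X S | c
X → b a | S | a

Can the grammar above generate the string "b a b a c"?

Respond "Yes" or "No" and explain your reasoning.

Yes - a valid derivation exists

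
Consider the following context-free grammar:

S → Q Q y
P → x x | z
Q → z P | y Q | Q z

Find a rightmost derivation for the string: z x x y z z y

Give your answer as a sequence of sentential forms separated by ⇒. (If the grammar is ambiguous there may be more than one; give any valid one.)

S ⇒ Q Q y ⇒ Q y Q y ⇒ Q y z P y ⇒ Q y z z y ⇒ z P y z z y ⇒ z x x y z z y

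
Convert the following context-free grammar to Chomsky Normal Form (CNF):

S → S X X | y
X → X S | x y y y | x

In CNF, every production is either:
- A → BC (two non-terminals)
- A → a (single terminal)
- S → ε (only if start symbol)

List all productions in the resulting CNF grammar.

S → y; TX → x; TY → y; X → x; S → S X0; X0 → X X; X → X S; X → TX X1; X1 → TY X2; X2 → TY TY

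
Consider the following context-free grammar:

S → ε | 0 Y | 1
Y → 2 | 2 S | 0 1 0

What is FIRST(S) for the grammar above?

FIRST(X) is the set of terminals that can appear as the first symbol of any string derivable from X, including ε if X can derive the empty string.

We compute FIRST(S) using the standard algorithm.
FIRST(S) = {0, 1, ε}
FIRST(Y) = {0, 2}
Therefore, FIRST(S) = {0, 1, ε}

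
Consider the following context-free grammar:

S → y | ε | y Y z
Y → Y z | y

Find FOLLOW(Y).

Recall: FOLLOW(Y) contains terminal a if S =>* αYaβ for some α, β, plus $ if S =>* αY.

We compute FOLLOW(Y) using the standard algorithm.
FOLLOW(S) starts with {$}.
FIRST(S) = {y, ε}
FIRST(Y) = {y}
FOLLOW(S) = {$}
FOLLOW(Y) = {z}
Therefore, FOLLOW(Y) = {z}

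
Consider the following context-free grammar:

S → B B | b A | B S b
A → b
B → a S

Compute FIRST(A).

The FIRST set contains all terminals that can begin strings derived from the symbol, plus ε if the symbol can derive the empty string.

We compute FIRST(A) using the standard algorithm.
FIRST(A) = {b}
FIRST(B) = {a}
FIRST(S) = {a, b}
Therefore, FIRST(A) = {b}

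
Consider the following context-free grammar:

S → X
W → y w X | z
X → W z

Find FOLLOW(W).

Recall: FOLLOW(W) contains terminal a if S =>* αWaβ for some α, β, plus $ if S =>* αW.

We compute FOLLOW(W) using the standard algorithm.
FOLLOW(S) starts with {$}.
FIRST(S) = {y, z}
FIRST(W) = {y, z}
FIRST(X) = {y, z}
FOLLOW(S) = {$}
FOLLOW(W) = {z}
FOLLOW(X) = {$, z}
Therefore, FOLLOW(W) = {z}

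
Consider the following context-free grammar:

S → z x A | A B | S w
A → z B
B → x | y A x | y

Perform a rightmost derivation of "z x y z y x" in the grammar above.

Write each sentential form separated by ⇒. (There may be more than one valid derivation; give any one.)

S ⇒ A B ⇒ A y A x ⇒ A y z B x ⇒ A y z y x ⇒ z B y z y x ⇒ z x y z y x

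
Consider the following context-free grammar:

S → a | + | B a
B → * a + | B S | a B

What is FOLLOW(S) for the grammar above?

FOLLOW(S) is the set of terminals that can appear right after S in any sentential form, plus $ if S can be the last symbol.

We compute FOLLOW(S) using the standard algorithm.
FOLLOW(S) starts with {$}.
FIRST(B) = {*, a}
FIRST(S) = {*, +, a}
FOLLOW(B) = {*, +, a}
FOLLOW(S) = {$, *, +, a}
Therefore, FOLLOW(S) = {$, *, +, a}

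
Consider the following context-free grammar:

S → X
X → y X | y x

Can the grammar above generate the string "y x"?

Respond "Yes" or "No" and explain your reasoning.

Yes - a valid derivation exists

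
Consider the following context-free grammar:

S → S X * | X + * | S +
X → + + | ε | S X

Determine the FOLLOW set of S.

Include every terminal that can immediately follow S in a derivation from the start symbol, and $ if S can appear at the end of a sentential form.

We compute FOLLOW(S) using the standard algorithm.
FOLLOW(S) starts with {$}.
FIRST(S) = {+}
FIRST(X) = {+, ε}
FOLLOW(S) = {$, *, +}
FOLLOW(X) = {*, +}
Therefore, FOLLOW(S) = {$, *, +}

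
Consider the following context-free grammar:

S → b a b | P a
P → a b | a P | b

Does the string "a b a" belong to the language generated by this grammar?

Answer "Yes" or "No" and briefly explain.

Yes - a valid derivation exists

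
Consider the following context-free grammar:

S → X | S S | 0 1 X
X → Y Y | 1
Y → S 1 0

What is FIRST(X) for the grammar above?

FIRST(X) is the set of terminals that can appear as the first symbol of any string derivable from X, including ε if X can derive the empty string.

We compute FIRST(X) using the standard algorithm.
FIRST(S) = {0, 1}
FIRST(X) = {0, 1}
FIRST(Y) = {0, 1}
Therefore, FIRST(X) = {0, 1}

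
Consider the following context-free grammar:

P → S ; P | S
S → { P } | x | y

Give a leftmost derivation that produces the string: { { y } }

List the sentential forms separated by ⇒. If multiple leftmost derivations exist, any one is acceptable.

P ⇒ S ⇒ { P } ⇒ { S } ⇒ { { P } } ⇒ { { S } } ⇒ { { y } }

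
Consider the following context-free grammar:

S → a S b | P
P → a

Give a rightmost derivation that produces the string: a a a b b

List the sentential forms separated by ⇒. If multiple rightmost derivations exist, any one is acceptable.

S ⇒ a S b ⇒ a a S b b ⇒ a a P b b ⇒ a a a b b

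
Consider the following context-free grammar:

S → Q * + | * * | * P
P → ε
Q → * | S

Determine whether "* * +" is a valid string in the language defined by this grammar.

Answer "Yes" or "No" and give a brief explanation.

Yes - a valid derivation exists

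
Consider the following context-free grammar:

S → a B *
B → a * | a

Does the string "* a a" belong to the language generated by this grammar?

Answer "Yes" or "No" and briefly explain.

No - no valid derivation exists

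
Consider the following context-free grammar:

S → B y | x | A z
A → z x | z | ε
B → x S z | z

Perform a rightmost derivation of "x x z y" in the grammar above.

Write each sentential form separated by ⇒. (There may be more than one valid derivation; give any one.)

S ⇒ B y ⇒ x S z y ⇒ x x z y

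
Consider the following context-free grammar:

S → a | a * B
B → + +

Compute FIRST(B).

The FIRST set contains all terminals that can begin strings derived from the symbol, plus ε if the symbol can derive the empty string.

We compute FIRST(B) using the standard algorithm.
FIRST(B) = {+}
FIRST(S) = {a}
Therefore, FIRST(B) = {+}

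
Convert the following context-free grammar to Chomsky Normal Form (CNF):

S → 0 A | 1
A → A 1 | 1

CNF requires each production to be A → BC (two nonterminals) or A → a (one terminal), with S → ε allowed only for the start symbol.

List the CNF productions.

T0 → 0; S → 1; T1 → 1; A → 1; S → T0 A; A → A T1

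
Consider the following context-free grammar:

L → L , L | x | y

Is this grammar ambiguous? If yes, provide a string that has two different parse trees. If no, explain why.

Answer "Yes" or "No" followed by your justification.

Yes - the string 'x , x , y , x , y , x' has two distinct leftmost derivations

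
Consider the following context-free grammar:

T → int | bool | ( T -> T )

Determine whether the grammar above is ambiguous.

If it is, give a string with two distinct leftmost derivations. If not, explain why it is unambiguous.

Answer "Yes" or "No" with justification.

No - the grammar is unambiguous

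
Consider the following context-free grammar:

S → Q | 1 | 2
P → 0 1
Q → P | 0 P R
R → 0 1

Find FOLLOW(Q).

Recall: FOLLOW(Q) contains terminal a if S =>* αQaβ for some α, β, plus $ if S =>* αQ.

We compute FOLLOW(Q) using the standard algorithm.
FOLLOW(S) starts with {$}.
FIRST(P) = {0}
FIRST(Q) = {0}
FIRST(R) = {0}
FIRST(S) = {0, 1, 2}
FOLLOW(P) = {$, 0}
FOLLOW(Q) = {$}
FOLLOW(R) = {$}
FOLLOW(S) = {$}
Therefore, FOLLOW(Q) = {$}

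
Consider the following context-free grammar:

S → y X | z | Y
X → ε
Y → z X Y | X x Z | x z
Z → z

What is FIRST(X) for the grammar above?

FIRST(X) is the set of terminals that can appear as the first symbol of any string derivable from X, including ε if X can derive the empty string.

We compute FIRST(X) using the standard algorithm.
FIRST(S) = {x, y, z}
FIRST(X) = {ε}
FIRST(Y) = {x, z}
FIRST(Z) = {z}
Therefore, FIRST(X) = {ε}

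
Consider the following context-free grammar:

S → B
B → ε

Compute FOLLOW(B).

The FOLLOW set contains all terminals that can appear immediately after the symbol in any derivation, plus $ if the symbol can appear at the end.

We compute FOLLOW(B) using the standard algorithm.
FOLLOW(S) starts with {$}.
FIRST(B) = {ε}
FIRST(S) = {ε}
FOLLOW(B) = {$}
FOLLOW(S) = {$}
Therefore, FOLLOW(B) = {$}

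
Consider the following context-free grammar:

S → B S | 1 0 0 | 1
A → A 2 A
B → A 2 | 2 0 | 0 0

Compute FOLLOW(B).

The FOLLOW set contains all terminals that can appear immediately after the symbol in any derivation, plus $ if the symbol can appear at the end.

We compute FOLLOW(B) using the standard algorithm.
FOLLOW(S) starts with {$}.
FIRST(A) = {}
FIRST(B) = {0, 2}
FIRST(S) = {0, 1, 2}
FOLLOW(A) = {2}
FOLLOW(B) = {0, 1, 2}
FOLLOW(S) = {$}
Therefore, FOLLOW(B) = {0, 1, 2}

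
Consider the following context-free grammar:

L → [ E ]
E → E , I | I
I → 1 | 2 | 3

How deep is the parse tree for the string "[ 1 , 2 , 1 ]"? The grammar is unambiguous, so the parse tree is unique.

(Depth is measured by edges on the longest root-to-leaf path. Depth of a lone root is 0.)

5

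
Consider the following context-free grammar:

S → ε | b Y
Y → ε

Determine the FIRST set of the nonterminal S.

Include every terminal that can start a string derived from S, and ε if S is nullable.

We compute FIRST(S) using the standard algorithm.
FIRST(S) = {b, ε}
FIRST(Y) = {ε}
Therefore, FIRST(S) = {b, ε}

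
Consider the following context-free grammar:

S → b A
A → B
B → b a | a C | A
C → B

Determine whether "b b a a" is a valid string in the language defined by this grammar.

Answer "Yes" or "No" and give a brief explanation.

No - no valid derivation exists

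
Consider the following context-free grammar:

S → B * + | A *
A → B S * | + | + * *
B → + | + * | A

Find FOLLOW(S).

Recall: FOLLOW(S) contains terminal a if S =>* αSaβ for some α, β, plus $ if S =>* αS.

We compute FOLLOW(S) using the standard algorithm.
FOLLOW(S) starts with {$}.
FIRST(A) = {+}
FIRST(B) = {+}
FIRST(S) = {+}
FOLLOW(A) = {*, +}
FOLLOW(B) = {*, +}
FOLLOW(S) = {$, *}
Therefore, FOLLOW(S) = {$, *}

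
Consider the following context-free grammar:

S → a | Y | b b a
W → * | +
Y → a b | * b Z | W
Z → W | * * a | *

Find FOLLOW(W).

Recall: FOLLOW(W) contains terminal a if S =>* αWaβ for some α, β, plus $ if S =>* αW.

We compute FOLLOW(W) using the standard algorithm.
FOLLOW(S) starts with {$}.
FIRST(S) = {*, +, a, b}
FIRST(W) = {*, +}
FIRST(Y) = {*, +, a}
FIRST(Z) = {*, +}
FOLLOW(S) = {$}
FOLLOW(W) = {$}
FOLLOW(Y) = {$}
FOLLOW(Z) = {$}
Therefore, FOLLOW(W) = {$}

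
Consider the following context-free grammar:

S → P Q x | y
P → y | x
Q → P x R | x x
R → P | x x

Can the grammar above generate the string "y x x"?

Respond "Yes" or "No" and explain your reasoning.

No - no valid derivation exists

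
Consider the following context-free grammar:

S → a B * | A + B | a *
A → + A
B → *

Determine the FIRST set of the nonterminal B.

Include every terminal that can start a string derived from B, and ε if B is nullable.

We compute FIRST(B) using the standard algorithm.
FIRST(A) = {+}
FIRST(B) = {*}
FIRST(S) = {+, a}
Therefore, FIRST(B) = {*}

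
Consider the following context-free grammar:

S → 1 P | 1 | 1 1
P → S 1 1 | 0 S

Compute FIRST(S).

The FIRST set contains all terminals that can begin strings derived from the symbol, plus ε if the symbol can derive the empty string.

We compute FIRST(S) using the standard algorithm.
FIRST(P) = {0, 1}
FIRST(S) = {1}
Therefore, FIRST(S) = {1}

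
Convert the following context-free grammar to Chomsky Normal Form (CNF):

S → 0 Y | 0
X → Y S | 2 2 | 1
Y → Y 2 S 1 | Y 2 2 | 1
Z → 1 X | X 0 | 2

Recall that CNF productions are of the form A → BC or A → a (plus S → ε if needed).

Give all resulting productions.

T0 → 0; S → 0; T2 → 2; X → 1; T1 → 1; Y → 1; Z → 2; S → T0 Y; X → Y S; X → T2 T2; Y → Y X0; X0 → T2 X1; X1 → S T1; Y → Y X2; X2 → T2 T2; Z → T1 X; Z → X T0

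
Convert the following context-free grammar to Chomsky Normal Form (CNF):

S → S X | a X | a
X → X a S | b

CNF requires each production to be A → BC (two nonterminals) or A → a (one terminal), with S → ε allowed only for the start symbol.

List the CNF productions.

TA → a; S → a; X → b; S → S X; S → TA X; X → X X0; X0 → TA S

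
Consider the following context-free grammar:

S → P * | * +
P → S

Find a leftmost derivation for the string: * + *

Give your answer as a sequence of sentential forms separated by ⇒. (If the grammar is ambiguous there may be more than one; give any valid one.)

S ⇒ P * ⇒ S * ⇒ * + *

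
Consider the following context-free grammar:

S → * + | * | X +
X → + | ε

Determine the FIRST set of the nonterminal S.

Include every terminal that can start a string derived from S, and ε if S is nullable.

We compute FIRST(S) using the standard algorithm.
FIRST(S) = {*, +}
FIRST(X) = {+, ε}
Therefore, FIRST(S) = {*, +}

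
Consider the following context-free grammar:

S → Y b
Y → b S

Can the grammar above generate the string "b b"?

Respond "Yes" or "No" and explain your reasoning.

No - no valid derivation exists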